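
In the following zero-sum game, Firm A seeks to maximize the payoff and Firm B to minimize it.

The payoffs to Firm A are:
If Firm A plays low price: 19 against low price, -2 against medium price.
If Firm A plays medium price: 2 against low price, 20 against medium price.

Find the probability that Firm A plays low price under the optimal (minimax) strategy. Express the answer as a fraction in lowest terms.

Row minima are -2 and 2, so Firm A's maximin is 2; column maxima are 19 and 20, so Firm B's minimax is 19. These differ, so the equilibrium is in mixed strategies.
Let Firm A play low price with probability p. Firm B is indifferent when 19p + 2(1−p) = −2p + 20(1−p), giving p = 6/13.

6/13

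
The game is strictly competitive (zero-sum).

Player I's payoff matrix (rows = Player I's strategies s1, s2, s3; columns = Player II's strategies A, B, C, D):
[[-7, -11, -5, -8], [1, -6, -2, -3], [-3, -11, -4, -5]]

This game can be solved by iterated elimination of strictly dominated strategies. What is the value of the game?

-6

Row s1 is strictly dominated by row s2 (1>-7, -6>-11, -2>-5, -3>-8); eliminate s1.
Row s3 is strictly dominated by row s2 (1>-3, -6>-11, -2>-4, -3>-5); eliminate s3.
Column D is strictly dominated by B for Player II (-6<-3); eliminate D.
Column A is strictly dominated by B for Player II (-6<1); eliminate A.
Column C is strictly dominated by B for Player II (-6<-2); eliminate C.
Only (s2, B) remains, with payoff -6.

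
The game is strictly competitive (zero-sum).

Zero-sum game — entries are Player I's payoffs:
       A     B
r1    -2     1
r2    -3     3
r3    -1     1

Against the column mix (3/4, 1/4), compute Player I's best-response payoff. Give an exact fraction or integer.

r1: (-2)·(3/4) + (1)·(1/4) = -5/4.
r2: (-3)·(3/4) + (3)·(1/4) = -3/2.
r3: (-1)·(3/4) + (1)·(1/4) = -1/2.
The best pure response is r3 with expected payoff -1/2.

-1/2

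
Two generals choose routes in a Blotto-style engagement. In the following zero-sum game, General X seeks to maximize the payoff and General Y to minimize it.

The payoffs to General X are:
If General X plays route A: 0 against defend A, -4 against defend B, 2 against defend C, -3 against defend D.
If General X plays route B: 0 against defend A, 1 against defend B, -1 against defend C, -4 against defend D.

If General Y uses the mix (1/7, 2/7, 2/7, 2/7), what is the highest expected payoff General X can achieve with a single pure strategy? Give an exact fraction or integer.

-8/7

route A: (0)·(1/7) + (-4)·(2/7) + (2)·(2/7) + (-3)·(2/7) = -10/7.
route B: (0)·(1/7) + (1)·(2/7) + (-1)·(2/7) + (-4)·(2/7) = -8/7.
The best pure response is route B with expected payoff -8/7.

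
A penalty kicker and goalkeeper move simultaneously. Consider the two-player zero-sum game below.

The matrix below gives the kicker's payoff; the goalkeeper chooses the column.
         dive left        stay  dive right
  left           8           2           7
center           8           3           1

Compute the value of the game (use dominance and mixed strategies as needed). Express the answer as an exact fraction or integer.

Column dive left is strictly dominated by stay for the goalkeeper (it gives the kicker more in every row).
The remaining 2×2 game on (left, center) × (stay, dive right) has no saddle point. Let the kicker play left with probability p; indifference gives 2p + 3(1−p) = 7p + (1−p), so p = 2/7.
Similarly the goalkeeper's optimal q on stay is 6/7, and the value is 2·(6/7) + (7)·(1/7) = 19/7.

19/7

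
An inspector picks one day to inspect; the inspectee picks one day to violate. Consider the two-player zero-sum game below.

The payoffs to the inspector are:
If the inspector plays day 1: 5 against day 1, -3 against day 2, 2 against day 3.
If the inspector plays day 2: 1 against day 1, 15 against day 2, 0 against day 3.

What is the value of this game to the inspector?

Column day 1 is strictly dominated by day 3 for the inspectee (it gives the inspector more in every row).
The remaining 2×2 game on (day 1, day 2) × (day 2, day 3) has no saddle point. Let the inspector play day 1 with probability p; indifference gives −3p + 15(1−p) = 2p, so p = 3/4.
Similarly the inspectee's optimal q on day 2 is 1/10, and the value is -3·(1/10) + (2)·(9/10) = 3/2.

3/2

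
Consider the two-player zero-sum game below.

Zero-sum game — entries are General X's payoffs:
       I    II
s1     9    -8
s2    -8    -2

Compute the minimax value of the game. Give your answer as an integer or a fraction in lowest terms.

Row minima are -8 and -8, so General X's maximin is -8; column maxima are 9 and -2, so General Y's minimax is -2. These differ, so the equilibrium is in mixed strategies.
Let General X play s1 with probability p. General Y is indifferent when 9p − 8(1−p) = −8p − 2(1−p), giving p = 6/23.
Let General Y play I with probability q. General X is indifferent when 9q − 8(1−q) = −8q − 2(1−q), giving q = 6/23.
The value is 9·(6/23) + (-8)·(17/23) = -82/23.

-82/23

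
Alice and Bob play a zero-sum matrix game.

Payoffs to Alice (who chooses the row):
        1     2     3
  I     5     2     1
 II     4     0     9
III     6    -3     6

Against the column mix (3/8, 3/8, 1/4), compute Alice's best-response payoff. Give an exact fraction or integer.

15/4

I: (5)·(3/8) + (2)·(3/8) + (1)·(1/4) = 23/8.
II: (4)·(3/8) + (0)·(3/8) + (9)·(1/4) = 15/4.
III: (6)·(3/8) + (-3)·(3/8) + (6)·(1/4) = 21/8.
The best pure response is II with expected payoff 15/4.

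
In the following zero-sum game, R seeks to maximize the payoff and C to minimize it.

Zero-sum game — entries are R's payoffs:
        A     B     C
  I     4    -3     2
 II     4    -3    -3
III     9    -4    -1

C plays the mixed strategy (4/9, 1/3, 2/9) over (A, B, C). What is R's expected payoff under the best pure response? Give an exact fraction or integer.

22/9

I: (4)·(4/9) + (-3)·(1/3) + (2)·(2/9) = 11/9.
II: (4)·(4/9) + (-3)·(1/3) + (-3)·(2/9) = 1/9.
III: (9)·(4/9) + (-4)·(1/3) + (-1)·(2/9) = 22/9.
The best pure response is III with expected payoff 22/9.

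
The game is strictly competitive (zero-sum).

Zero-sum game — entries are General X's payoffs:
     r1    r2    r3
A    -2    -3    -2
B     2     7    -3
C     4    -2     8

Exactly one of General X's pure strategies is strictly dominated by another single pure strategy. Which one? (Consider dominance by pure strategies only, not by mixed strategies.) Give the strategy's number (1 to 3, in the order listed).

Compare A with C: 4 > -2, -2 > -3, 8 > -2.
So C strictly dominates A for General X; A is strictly dominated.

1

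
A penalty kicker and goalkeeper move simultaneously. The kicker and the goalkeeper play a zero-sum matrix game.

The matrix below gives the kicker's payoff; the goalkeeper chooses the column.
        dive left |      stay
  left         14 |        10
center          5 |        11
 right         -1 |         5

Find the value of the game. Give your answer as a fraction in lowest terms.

52/5

Row right is strictly dominated by row center, so the kicker never plays it.
The remaining 2×2 game on (left, center) × (dive left, stay) has no saddle point. Let the kicker play left with probability p; indifference gives 14p + 5(1−p) = 10p + 11(1−p), so p = 3/5.
Similarly the goalkeeper's optimal q on dive left is 1/10, and the value is 14·(1/10) + (10)·(9/10) = 52/5.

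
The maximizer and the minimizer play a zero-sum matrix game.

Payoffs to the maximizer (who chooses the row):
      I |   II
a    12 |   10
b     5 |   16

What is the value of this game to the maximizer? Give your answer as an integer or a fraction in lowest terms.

Row minima are 10 and 5, so the maximizer's maximin is 10; column maxima are 12 and 16, so the minimizer's minimax is 12. These differ, so the equilibrium is in mixed strategies.
Let the maximizer play a with probability p. The minimizer is indifferent when 12p + 5(1−p) = 10p + 16(1−p), giving p = 11/13.
Let the minimizer play I with probability q. The maximizer is indifferent when 12q + 10(1−q) = 5q + 16(1−q), giving q = 6/13.
The value is 12·(6/13) + (10)·(7/13) = 142/13.

142/13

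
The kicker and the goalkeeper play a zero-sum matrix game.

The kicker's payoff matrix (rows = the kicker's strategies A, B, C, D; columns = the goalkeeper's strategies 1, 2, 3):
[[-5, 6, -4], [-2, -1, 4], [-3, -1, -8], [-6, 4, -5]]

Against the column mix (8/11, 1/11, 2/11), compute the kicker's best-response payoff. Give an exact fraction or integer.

-9/11

A: (-5)·(8/11) + (6)·(1/11) + (-4)·(2/11) = -42/11.
B: (-2)·(8/11) + (-1)·(1/11) + (4)·(2/11) = -9/11.
C: (-3)·(8/11) + (-1)·(1/11) + (-8)·(2/11) = -41/11.
D: (-6)·(8/11) + (4)·(1/11) + (-5)·(2/11) = -54/11.
The best pure response is B with expected payoff -9/11.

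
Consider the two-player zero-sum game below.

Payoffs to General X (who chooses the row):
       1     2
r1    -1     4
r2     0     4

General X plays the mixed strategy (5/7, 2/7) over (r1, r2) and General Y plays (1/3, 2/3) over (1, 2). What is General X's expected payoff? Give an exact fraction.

Against (1/3, 2/3), each row's expected payoff is r1: 7/3; r2: 8/3.
Taking the (5/7, 2/7)-weighted average: (5/7)·(7/3) + (2/7)·(8/3) = 17/7.

17/7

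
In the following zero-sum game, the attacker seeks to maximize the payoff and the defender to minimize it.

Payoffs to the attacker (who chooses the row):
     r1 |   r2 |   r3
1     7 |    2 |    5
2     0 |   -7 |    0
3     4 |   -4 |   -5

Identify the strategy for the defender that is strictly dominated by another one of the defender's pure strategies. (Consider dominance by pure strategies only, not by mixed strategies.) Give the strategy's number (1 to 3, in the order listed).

The defender prefers columns that give the attacker less. Compare r1 with r2: 2 < 7, -7 < 0, -4 < 4.
So r2 strictly dominates r1 for the defender; r1 is strictly dominated.

1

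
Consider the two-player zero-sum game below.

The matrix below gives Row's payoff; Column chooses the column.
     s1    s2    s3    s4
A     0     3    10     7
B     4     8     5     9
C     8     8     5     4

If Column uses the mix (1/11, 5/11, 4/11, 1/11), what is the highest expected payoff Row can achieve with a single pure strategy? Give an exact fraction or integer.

73/11

A: (0)·(1/11) + (3)·(5/11) + (10)·(4/11) + (7)·(1/11) = 62/11.
B: (4)·(1/11) + (8)·(5/11) + (5)·(4/11) + (9)·(1/11) = 73/11.
C: (8)·(1/11) + (8)·(5/11) + (5)·(4/11) + (4)·(1/11) = 72/11.
The best pure response is B with expected payoff 73/11.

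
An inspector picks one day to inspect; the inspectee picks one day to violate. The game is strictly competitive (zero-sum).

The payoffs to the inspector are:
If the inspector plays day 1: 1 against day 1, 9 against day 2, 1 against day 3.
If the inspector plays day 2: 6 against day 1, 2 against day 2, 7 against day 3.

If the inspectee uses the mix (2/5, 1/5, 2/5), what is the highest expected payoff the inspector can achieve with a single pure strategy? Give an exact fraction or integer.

28/5

day 1: (1)·(2/5) + (9)·(1/5) + (1)·(2/5) = 13/5.
day 2: (6)·(2/5) + (2)·(1/5) + (7)·(2/5) = 28/5.
The best pure response is day 2 with expected payoff 28/5.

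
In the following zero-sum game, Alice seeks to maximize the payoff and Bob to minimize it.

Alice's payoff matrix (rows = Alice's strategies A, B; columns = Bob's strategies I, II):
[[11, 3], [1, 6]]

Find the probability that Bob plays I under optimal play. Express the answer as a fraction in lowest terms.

3/13

Row minima are 3 and 1, so Alice's maximin is 3; column maxima are 11 and 6, so Bob's minimax is 6. These differ, so the equilibrium is in mixed strategies.
Let Bob play I with probability q. Alice is indifferent when 11q + 3(1−q) = q + 6(1−q), giving q = 3/13.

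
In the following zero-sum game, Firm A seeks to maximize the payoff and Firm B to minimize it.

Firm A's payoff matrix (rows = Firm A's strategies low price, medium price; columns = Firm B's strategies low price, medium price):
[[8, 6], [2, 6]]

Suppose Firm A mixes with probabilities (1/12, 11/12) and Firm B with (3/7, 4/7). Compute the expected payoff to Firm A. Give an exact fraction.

Against (3/7, 4/7), each row's expected payoff is low price: 48/7; medium price: 30/7.
Taking the (1/12, 11/12)-weighted average: (1/12)·(48/7) + (11/12)·(30/7) = 9/2.

9/2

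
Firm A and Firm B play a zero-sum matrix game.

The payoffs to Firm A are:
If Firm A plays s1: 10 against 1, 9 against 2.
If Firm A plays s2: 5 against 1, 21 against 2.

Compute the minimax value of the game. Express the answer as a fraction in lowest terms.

Row minima are 9 and 5, so Firm A's maximin is 9; column maxima are 10 and 21, so Firm B's minimax is 10. These differ, so the equilibrium is in mixed strategies.
Let Firm A play s1 with probability p. Firm B is indifferent when 10p + 5(1−p) = 9p + 21(1−p), giving p = 16/17.
Let Firm B play 1 with probability q. Firm A is indifferent when 10q + 9(1−q) = 5q + 21(1−q), giving q = 12/17.
The value is 10·(12/17) + (9)·(5/17) = 165/17.

165/17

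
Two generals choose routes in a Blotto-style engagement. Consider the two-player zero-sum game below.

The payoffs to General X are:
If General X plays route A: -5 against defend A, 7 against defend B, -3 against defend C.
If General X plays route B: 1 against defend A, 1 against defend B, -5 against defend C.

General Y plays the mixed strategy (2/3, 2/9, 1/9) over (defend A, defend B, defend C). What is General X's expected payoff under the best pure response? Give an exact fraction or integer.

1/3

route A: (-5)·(2/3) + (7)·(2/9) + (-3)·(1/9) = -19/9.
route B: (1)·(2/3) + (1)·(2/9) + (-5)·(1/9) = 1/3.
The best pure response is route B with expected payoff 1/3.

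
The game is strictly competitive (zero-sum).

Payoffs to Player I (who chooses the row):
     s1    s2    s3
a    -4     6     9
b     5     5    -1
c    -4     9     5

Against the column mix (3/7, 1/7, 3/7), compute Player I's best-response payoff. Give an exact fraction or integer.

3

a: (-4)·(3/7) + (6)·(1/7) + (9)·(3/7) = 3.
b: (5)·(3/7) + (5)·(1/7) + (-1)·(3/7) = 17/7.
c: (-4)·(3/7) + (9)·(1/7) + (5)·(3/7) = 12/7.
The best pure response is a with expected payoff 3.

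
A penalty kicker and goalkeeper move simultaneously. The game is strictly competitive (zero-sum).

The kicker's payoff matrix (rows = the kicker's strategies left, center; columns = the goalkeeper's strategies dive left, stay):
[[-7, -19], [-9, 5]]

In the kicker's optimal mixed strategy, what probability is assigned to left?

Row minima are -19 and -9, so the kicker's maximin is -9; column maxima are -7 and 5, so the goalkeeper's minimax is -7. These differ, so the equilibrium is in mixed strategies.
Let the kicker play left with probability p. The goalkeeper is indifferent when −7p − 9(1−p) = −19p + 5(1−p), giving p = 7/13.

7/13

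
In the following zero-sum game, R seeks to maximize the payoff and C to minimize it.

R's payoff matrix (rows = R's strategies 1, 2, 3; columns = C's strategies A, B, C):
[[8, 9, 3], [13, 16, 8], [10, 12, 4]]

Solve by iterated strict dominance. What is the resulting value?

Column A is strictly dominated by C for C (3<8, 8<13, 4<10); eliminate A.
Row 3 is strictly dominated by row 2 (16>12, 8>4); eliminate 3.
Row 1 is strictly dominated by row 2 (16>9, 8>3); eliminate 1.
Column B is strictly dominated by C for C (8<16); eliminate B.
Only (2, C) remains, with payoff 8.

8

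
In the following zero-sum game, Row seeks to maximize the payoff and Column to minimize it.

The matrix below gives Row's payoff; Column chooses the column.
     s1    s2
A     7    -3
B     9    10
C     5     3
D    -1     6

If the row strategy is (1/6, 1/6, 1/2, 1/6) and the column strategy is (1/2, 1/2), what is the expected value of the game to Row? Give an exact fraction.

Against (1/2, 1/2), each row's expected payoff is A: 2; B: 19/2; C: 4; D: 5/2.
Taking the (1/6, 1/6, 1/2, 1/6)-weighted average: (1/6)·(2) + (1/6)·(19/2) + (1/2)·(4) + (1/6)·(5/2) = 13/3.

13/3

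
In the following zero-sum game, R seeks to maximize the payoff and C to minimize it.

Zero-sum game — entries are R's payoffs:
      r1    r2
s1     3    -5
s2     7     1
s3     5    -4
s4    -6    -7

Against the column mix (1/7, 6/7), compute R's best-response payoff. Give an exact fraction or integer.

s1: (3)·(1/7) + (-5)·(6/7) = -27/7.
s2: (7)·(1/7) + (1)·(6/7) = 13/7.
s3: (5)·(1/7) + (-4)·(6/7) = -19/7.
s4: (-6)·(1/7) + (-7)·(6/7) = -48/7.
The best pure response is s2 with expected payoff 13/7.

13/7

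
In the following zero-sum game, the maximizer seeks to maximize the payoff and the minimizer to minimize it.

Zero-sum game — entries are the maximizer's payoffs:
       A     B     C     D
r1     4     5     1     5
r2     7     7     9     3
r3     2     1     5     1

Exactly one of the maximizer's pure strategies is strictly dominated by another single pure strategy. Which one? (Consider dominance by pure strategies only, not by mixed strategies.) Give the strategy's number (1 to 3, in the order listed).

3

Compare r3 with r2: 7 > 2, 7 > 1, 9 > 5, 3 > 1.
So r2 strictly dominates r3 for the maximizer; r3 is strictly dominated.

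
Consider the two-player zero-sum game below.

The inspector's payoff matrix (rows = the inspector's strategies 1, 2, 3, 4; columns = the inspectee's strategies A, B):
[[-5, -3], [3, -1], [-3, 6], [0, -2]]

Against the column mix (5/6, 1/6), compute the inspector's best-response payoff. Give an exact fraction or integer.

7/3

1: (-5)·(5/6) + (-3)·(1/6) = -14/3.
2: (3)·(5/6) + (-1)·(1/6) = 7/3.
3: (-3)·(5/6) + (6)·(1/6) = -3/2.
4: (0)·(5/6) + (-2)·(1/6) = -1/3.
The best pure response is 2 with expected payoff 7/3.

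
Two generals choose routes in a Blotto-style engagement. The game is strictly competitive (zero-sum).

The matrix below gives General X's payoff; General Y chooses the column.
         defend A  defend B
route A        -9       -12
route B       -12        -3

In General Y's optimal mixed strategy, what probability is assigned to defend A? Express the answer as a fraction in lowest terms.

3/4

Row minima are -12 and -12, so General X's maximin is -12; column maxima are -9 and -3, so General Y's minimax is -9. These differ, so the equilibrium is in mixed strategies.
Let General Y play defend A with probability q. General X is indifferent when −9q − 12(1−q) = −12q − 3(1−q), giving q = 3/4.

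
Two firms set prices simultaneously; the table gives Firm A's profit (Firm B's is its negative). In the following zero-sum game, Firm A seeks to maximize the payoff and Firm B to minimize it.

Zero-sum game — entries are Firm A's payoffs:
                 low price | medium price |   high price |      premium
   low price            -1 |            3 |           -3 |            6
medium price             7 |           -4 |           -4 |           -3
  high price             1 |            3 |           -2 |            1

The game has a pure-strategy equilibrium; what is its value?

Row minima: -3, -4, -2 → Firm A's maximin is -2.
Column maxima: 7, 3, -2, 6 → Firm B's minimax is -2.
They coincide at (high price, high price), so the value is -2.

-2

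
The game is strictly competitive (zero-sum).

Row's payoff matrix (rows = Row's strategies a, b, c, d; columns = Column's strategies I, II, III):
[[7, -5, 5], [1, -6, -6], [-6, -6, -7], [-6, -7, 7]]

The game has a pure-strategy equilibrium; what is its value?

Row minima: -5, -6, -7, -7 → Row's maximin is -5.
Column maxima: 7, -5, 7 → Column's minimax is -5.
They coincide at (a, II), so the value is -5.

-5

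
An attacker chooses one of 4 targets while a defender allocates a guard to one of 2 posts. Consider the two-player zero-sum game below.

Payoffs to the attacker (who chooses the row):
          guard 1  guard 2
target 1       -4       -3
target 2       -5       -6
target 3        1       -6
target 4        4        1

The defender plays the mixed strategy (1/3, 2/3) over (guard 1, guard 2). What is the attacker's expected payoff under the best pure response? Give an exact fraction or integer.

2

target 1: (-4)·(1/3) + (-3)·(2/3) = -10/3.
target 2: (-5)·(1/3) + (-6)·(2/3) = -17/3.
target 3: (1)·(1/3) + (-6)·(2/3) = -11/3.
target 4: (4)·(1/3) + (1)·(2/3) = 2.
The best pure response is target 4 with expected payoff 2.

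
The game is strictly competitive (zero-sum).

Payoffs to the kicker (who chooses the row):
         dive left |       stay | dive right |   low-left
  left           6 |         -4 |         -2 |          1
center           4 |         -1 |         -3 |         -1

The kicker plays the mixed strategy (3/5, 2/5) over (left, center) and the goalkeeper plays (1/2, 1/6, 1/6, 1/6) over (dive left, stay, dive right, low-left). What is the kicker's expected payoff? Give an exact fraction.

Against (1/2, 1/6, 1/6, 1/6), each row's expected payoff is left: 13/6; center: 7/6.
Taking the (3/5, 2/5)-weighted average: (3/5)·(13/6) + (2/5)·(7/6) = 53/30.

53/30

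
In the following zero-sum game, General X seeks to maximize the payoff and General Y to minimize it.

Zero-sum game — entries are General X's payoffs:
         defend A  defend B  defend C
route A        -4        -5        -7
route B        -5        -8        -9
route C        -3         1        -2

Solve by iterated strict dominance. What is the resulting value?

Row route A is strictly dominated by row route C (-3>-4, 1>-5, -2>-7); eliminate route A.
Row route B is strictly dominated by row route C (-3>-5, 1>-8, -2>-9); eliminate route B.
Column defend C is strictly dominated by defend A for General Y (-3<-2); eliminate defend C.
Column defend B is strictly dominated by defend A for General Y (-3<1); eliminate defend B.
Only (route C, defend A) remains, with payoff -3.

-3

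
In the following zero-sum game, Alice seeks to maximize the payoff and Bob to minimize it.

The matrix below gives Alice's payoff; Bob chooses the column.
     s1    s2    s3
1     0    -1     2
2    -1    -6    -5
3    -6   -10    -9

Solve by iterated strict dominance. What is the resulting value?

Row 2 is strictly dominated by row 1 (0>-1, -1>-6, 2>-5); eliminate 2.
Column s3 is strictly dominated by s2 for Bob (-1<2, -10<-9); eliminate s3.
Row 3 is strictly dominated by row 1 (0>-6, -1>-10); eliminate 3.
Column s1 is strictly dominated by s2 for Bob (-1<0); eliminate s1.
Only (1, s2) remains, with payoff -1.

-1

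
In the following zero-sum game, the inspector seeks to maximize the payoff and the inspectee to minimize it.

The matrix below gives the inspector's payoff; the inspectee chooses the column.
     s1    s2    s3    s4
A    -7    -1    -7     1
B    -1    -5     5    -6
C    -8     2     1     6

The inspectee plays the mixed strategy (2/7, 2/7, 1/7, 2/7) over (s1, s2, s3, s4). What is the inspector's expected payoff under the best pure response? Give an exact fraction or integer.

1/7

A: (-7)·(2/7) + (-1)·(2/7) + (-7)·(1/7) + (1)·(2/7) = -3.
B: (-1)·(2/7) + (-5)·(2/7) + (5)·(1/7) + (-6)·(2/7) = -19/7.
C: (-8)·(2/7) + (2)·(2/7) + (1)·(1/7) + (6)·(2/7) = 1/7.
The best pure response is C with expected payoff 1/7.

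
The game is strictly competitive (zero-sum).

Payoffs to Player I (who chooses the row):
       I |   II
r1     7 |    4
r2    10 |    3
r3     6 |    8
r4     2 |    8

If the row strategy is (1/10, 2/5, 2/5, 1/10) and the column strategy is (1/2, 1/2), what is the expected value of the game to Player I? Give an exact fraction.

129/20

Against (1/2, 1/2), each row's expected payoff is r1: 11/2; r2: 13/2; r3: 7; r4: 5.
Taking the (1/10, 2/5, 2/5, 1/10)-weighted average: (1/10)·(11/2) + (2/5)·(13/2) + (2/5)·(7) + (1/10)·(5) = 129/20.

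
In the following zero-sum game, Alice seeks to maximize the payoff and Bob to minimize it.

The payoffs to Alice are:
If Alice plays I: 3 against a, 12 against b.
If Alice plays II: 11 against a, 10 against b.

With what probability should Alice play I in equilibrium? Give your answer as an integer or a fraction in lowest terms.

Row minima are 3 and 10, so Alice's maximin is 10; column maxima are 11 and 12, so Bob's minimax is 11. These differ, so the equilibrium is in mixed strategies.
Let Alice play I with probability p. Bob is indifferent when 3p + 11(1−p) = 12p + 10(1−p), giving p = 1/10.

1/10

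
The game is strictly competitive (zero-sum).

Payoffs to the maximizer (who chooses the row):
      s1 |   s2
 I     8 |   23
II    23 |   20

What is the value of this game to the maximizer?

41/2

Row minima are 8 and 20, so the maximizer's maximin is 20; column maxima are 23 and 23, so the minimizer's minimax is 23. These differ, so the equilibrium is in mixed strategies.
Let the maximizer play I with probability p. The minimizer is indifferent when 8p + 23(1−p) = 23p + 20(1−p), giving p = 1/6.
Let the minimizer play s1 with probability q. The maximizer is indifferent when 8q + 23(1−q) = 23q + 20(1−q), giving q = 1/6.
The value is 8·(1/6) + (23)·(5/6) = 41/2.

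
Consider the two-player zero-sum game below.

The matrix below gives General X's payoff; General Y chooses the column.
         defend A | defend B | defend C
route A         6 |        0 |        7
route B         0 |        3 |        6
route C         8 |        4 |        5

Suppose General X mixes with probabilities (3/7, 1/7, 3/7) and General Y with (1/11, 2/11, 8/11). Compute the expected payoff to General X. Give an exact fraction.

408/77

Against (1/11, 2/11, 8/11), each row's expected payoff is route A: 62/11; route B: 54/11; route C: 56/11.
Taking the (3/7, 1/7, 3/7)-weighted average: (3/7)·(62/11) + (1/7)·(54/11) + (3/7)·(56/11) = 408/77.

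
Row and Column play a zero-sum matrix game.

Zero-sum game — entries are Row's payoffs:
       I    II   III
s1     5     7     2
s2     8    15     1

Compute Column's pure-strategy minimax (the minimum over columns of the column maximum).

The worst case (largest entry) in each column is I: 8, II: 15, III: 2.
The best (smallest) of these is 2.

2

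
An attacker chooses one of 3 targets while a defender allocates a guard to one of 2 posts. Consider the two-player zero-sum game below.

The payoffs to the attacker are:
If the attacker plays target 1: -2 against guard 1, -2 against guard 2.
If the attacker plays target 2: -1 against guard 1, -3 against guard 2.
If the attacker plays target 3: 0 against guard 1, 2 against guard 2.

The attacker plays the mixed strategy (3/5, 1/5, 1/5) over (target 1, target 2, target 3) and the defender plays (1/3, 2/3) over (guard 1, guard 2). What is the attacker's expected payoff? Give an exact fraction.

-7/5

Against (1/3, 2/3), each row's expected payoff is target 1: -2; target 2: -7/3; target 3: 4/3.
Taking the (3/5, 1/5, 1/5)-weighted average: (3/5)·(-2) + (1/5)·(-7/3) + (1/5)·(4/3) = -7/5.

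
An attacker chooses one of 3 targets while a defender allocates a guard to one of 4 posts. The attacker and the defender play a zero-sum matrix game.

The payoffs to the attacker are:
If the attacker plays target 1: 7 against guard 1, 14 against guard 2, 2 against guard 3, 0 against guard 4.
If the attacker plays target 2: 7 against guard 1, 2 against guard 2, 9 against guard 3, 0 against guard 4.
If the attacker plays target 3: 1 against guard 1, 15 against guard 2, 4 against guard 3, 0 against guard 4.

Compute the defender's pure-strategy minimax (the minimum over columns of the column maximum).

The worst case (largest entry) in each column is guard 1: 7, guard 2: 15, guard 3: 9, guard 4: 0.
The best (smallest) of these is 0.

0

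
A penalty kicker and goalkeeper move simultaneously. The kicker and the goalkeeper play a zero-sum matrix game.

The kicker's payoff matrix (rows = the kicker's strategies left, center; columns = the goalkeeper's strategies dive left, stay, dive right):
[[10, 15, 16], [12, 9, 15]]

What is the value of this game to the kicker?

Column dive right is strictly dominated by stay for the goalkeeper (it gives the kicker more in every row).
The remaining 2×2 game on (left, center) × (dive left, stay) has no saddle point. Let the kicker play left with probability p; indifference gives 10p + 12(1−p) = 15p + 9(1−p), so p = 3/8.
Similarly the goalkeeper's optimal q on dive left is 3/4, and the value is 10·(3/4) + (15)·(1/4) = 45/4.

45/4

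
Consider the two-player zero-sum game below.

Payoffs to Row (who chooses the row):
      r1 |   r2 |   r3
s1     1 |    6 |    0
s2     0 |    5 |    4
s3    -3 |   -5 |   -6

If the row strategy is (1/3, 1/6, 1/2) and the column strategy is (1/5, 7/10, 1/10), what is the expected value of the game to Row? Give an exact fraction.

-7/30

Against (1/5, 7/10, 1/10), each row's expected payoff is s1: 22/5; s2: 39/10; s3: -47/10.
Taking the (1/3, 1/6, 1/2)-weighted average: (1/3)·(22/5) + (1/6)·(39/10) + (1/2)·(-47/10) = -7/30.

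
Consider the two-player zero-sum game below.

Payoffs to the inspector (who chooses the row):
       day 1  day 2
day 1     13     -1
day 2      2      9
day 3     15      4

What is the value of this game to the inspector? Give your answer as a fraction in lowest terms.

127/18

Row day 1 is strictly dominated by row day 3, so the inspector never plays it.
The remaining 2×2 game on (day 2, day 3) × (day 1, day 2) has no saddle point. Let the inspector play day 2 with probability p; indifference gives 2p + 15(1−p) = 9p + 4(1−p), so p = 11/18.
Similarly the inspectee's optimal q on day 1 is 5/18, and the value is 2·(5/18) + (9)·(13/18) = 127/18.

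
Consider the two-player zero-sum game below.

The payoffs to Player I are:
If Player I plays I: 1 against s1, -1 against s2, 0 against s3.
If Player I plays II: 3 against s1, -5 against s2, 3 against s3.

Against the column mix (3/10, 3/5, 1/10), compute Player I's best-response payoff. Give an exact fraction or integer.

I: (1)·(3/10) + (-1)·(3/5) + (0)·(1/10) = -3/10.
II: (3)·(3/10) + (-5)·(3/5) + (3)·(1/10) = -9/5.
The best pure response is I with expected payoff -3/10.

-3/10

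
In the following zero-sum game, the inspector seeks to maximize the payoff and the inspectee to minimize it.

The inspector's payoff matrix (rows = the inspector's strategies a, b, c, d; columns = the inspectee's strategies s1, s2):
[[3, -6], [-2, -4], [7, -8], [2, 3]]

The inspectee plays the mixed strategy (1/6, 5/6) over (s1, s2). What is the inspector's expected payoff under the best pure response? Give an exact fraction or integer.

a: (3)·(1/6) + (-6)·(5/6) = -9/2.
b: (-2)·(1/6) + (-4)·(5/6) = -11/3.
c: (7)·(1/6) + (-8)·(5/6) = -11/2.
d: (2)·(1/6) + (3)·(5/6) = 17/6.
The best pure response is d with expected payoff 17/6.

17/6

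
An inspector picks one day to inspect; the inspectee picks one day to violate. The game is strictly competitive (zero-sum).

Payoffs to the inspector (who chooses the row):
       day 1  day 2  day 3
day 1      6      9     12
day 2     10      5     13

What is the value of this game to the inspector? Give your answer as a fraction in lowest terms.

Column day 3 is strictly dominated by day 1 for the inspectee (it gives the inspector more in every row).
The remaining 2×2 game on (day 1, day 2) × (day 1, day 2) has no saddle point. Let the inspector play day 1 with probability p; indifference gives 6p + 10(1−p) = 9p + 5(1−p), so p = 5/8.
Similarly the inspectee's optimal q on day 1 is 1/2, and the value is 6·(1/2) + (9)·(1/2) = 15/2.

15/2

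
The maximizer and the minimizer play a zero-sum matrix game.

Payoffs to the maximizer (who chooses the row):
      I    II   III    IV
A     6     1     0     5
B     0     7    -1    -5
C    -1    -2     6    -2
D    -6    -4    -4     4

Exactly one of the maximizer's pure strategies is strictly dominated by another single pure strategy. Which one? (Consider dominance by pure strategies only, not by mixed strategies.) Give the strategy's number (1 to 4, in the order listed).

4

Compare D with A: 6 > -6, 1 > -4, 0 > -4, 5 > 4.
So A strictly dominates D for the maximizer; D is strictly dominated.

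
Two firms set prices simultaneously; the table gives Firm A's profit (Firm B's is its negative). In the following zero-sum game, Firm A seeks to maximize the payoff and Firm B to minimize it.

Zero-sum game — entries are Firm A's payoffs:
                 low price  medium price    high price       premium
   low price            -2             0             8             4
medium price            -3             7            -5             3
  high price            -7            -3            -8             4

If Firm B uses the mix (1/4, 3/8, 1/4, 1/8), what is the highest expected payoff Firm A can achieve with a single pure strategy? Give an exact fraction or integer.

low price: (-2)·(1/4) + (0)·(3/8) + (8)·(1/4) + (4)·(1/8) = 2.
medium price: (-3)·(1/4) + (7)·(3/8) + (-5)·(1/4) + (3)·(1/8) = 1.
high price: (-7)·(1/4) + (-3)·(3/8) + (-8)·(1/4) + (4)·(1/8) = -35/8.
The best pure response is low price with expected payoff 2.

2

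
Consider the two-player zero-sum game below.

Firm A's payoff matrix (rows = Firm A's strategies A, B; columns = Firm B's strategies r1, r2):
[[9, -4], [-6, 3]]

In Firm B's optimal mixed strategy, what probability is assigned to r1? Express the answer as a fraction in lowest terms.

Row minima are -4 and -6, so Firm A's maximin is -4; column maxima are 9 and 3, so Firm B's minimax is 3. These differ, so the equilibrium is in mixed strategies.
Let Firm B play r1 with probability q. Firm A is indifferent when 9q − 4(1−q) = −6q + 3(1−q), giving q = 7/22.

7/22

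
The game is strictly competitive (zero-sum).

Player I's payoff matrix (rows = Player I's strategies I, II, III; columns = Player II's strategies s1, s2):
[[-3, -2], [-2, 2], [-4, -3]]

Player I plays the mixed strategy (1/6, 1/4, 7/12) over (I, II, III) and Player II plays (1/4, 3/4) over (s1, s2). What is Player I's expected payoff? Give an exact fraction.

-97/48

Against (1/4, 3/4), each row's expected payoff is I: -9/4; II: 1; III: -13/4.
Taking the (1/6, 1/4, 7/12)-weighted average: (1/6)·(-9/4) + (1/4)·(1) + (7/12)·(-13/4) = -97/48.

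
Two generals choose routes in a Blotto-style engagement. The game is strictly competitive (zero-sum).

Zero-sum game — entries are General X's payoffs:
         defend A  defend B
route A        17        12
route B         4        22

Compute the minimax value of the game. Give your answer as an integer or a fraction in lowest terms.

Row minima are 12 and 4, so General X's maximin is 12; column maxima are 17 and 22, so General Y's minimax is 17. These differ, so the equilibrium is in mixed strategies.
Let General X play route A with probability p. General Y is indifferent when 17p + 4(1−p) = 12p + 22(1−p), giving p = 18/23.
Let General Y play defend A with probability q. General X is indifferent when 17q + 12(1−q) = 4q + 22(1−q), giving q = 10/23.
The value is 17·(10/23) + (12)·(13/23) = 326/23.

326/23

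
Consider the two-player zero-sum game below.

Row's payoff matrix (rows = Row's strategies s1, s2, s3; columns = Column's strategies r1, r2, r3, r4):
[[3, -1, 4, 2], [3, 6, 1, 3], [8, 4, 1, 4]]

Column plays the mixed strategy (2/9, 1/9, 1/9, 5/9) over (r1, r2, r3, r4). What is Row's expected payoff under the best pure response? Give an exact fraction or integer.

s1: (3)·(2/9) + (-1)·(1/9) + (4)·(1/9) + (2)·(5/9) = 19/9.
s2: (3)·(2/9) + (6)·(1/9) + (1)·(1/9) + (3)·(5/9) = 28/9.
s3: (8)·(2/9) + (4)·(1/9) + (1)·(1/9) + (4)·(5/9) = 41/9.
The best pure response is s3 with expected payoff 41/9.

41/9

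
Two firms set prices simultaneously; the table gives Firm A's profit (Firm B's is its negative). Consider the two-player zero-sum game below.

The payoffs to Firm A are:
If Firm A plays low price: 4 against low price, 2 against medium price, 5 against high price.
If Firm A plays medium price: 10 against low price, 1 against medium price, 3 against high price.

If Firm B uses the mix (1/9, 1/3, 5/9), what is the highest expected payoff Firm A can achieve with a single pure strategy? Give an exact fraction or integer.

35/9

low price: (4)·(1/9) + (2)·(1/3) + (5)·(5/9) = 35/9.
medium price: (10)·(1/9) + (1)·(1/3) + (3)·(5/9) = 28/9.
The best pure response is low price with expected payoff 35/9.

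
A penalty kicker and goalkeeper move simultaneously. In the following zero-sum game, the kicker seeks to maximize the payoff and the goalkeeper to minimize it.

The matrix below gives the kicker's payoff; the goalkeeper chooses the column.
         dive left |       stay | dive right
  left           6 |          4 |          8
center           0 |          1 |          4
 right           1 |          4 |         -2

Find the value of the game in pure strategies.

4

Row minima: 4, 0, -2 → the kicker's maximin is 4.
Column maxima: 6, 4, 8 → the goalkeeper's minimax is 4.
They coincide at (left, stay), so the value is 4.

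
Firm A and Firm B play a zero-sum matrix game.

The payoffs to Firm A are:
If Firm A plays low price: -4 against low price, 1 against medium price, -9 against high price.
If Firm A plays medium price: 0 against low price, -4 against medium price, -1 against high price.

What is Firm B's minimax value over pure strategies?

-1

The worst case (largest entry) in each column is low price: 0, medium price: 1, high price: -1.
The best (smallest) of these is -1.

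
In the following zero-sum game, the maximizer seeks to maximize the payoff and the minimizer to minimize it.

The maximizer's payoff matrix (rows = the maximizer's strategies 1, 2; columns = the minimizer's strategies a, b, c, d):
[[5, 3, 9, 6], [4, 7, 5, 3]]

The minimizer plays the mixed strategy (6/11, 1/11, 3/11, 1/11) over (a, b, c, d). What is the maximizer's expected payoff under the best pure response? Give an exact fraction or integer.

1: (5)·(6/11) + (3)·(1/11) + (9)·(3/11) + (6)·(1/11) = 6.
2: (4)·(6/11) + (7)·(1/11) + (5)·(3/11) + (3)·(1/11) = 49/11.
The best pure response is 1 with expected payoff 6.

6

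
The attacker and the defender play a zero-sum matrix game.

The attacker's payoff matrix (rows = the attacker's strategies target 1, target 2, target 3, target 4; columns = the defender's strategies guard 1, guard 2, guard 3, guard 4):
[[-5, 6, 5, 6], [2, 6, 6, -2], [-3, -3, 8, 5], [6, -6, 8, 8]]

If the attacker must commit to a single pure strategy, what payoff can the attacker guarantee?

The worst-case payoff for each row is target 1: -5, target 2: -2, target 3: -3, target 4: -6.
The best of these is -2.

-2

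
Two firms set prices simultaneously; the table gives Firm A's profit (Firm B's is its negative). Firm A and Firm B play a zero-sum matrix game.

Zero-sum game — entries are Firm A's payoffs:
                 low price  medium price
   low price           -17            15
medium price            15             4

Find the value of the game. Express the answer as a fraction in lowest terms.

293/43

Row minima are -17 and 4, so Firm A's maximin is 4; column maxima are 15 and 15, so Firm B's minimax is 15. These differ, so the equilibrium is in mixed strategies.
Let Firm A play low price with probability p. Firm B is indifferent when −17p + 15(1−p) = 15p + 4(1−p), giving p = 11/43.
Let Firm B play low price with probability q. Firm A is indifferent when −17q + 15(1−q) = 15q + 4(1−q), giving q = 11/43.
The value is -17·(11/43) + (15)·(32/43) = 293/43.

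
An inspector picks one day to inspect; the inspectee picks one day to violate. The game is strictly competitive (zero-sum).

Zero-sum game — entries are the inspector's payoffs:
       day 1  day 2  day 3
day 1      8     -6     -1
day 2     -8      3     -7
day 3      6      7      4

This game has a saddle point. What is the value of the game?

Row minima: -6, -8, 4 → the inspector's maximin is 4.
Column maxima: 8, 7, 4 → the inspectee's minimax is 4.
They coincide at (day 3, day 3), so the value is 4.

4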